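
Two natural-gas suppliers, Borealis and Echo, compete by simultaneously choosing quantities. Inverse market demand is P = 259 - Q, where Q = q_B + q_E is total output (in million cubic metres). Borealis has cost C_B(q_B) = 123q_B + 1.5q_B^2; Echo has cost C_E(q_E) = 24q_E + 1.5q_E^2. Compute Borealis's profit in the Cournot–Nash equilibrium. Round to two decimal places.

Borealis's profit: π_B = (259 - Q)q_B - (123q_B + (3/2)q_B²). Setting ∂π_B/∂q_B = 0: 136 - 5q_B - (q_E) = 0.
Echo's profit: π_E = (259 - Q)q_E - (24q_E + (3/2)q_E²). Setting ∂π_E/∂q_E = 0: 235 - 5q_E - (q_B) = 0.
Rearranging gives the reaction functions q_B = (136 - q_E)/5 and q_E = (235 - q_B)/5.
Substituting one into the other gives q_B = 445/24 and q_E = 1039/24.
Price P = 259 - 371/6 = 1183/6.
Borealis's profit: (1183/6)·(445/24) - 123·(445/24) - (3/2)(445/24)² = 859.4835.

859.48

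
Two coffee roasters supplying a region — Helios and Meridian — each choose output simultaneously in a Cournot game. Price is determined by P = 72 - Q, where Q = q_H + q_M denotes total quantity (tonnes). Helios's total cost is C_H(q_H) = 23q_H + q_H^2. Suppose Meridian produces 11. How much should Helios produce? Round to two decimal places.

9.50

With the rival's output fixed at 11, Helios's profit is π_H = (72 - 11 - q_H)q_H - (23q_H + q_H²) = (61 - q_H)q_H - (23q_H + q_H²).
∂π_H/∂q_H = 38 - 4q_H = 0, so q_H = 19/2.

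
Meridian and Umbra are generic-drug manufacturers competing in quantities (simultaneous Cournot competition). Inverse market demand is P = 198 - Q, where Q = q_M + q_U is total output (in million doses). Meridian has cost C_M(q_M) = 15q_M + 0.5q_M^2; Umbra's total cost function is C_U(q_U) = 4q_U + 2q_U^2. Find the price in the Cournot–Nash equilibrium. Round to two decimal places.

Meridian's profit: π_M = (198 - Q)q_M - (15q_M + (1/2)q_M²). Setting ∂π_M/∂q_M = 0: 183 - 3q_M - (q_U) = 0.
Umbra's profit: π_U = (198 - Q)q_U - (4q_U + 2q_U²). Setting ∂π_U/∂q_U = 0: 194 - 6q_U - (q_M) = 0.
Rearranging gives the reaction functions q_M = (183 - q_U)/3 and q_U = (194 - q_M)/6.
Substituting one into the other gives q_M = 904/17 and q_U = 399/17.
Total output Q = 1303/17, so price P = 198 - 1303/17 = 121.3529.

121.35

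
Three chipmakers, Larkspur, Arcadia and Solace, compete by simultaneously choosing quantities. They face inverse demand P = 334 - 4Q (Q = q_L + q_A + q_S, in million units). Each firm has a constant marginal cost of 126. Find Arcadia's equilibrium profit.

A representative firm's profit is π_i = q_i(334 - 4Q) - 126q_i.
First-order condition (treating rivals' output as given): 208 - 8q_i - 4·Σ_{j≠i} q_j = 0.
By symmetry each firm produces the same amount; substituting Σ_{j≠i} q_j = 2q_i yields q_i = 208/16 = 13.
Price P = 334 - 4·39 = 178.
Arcadia's profit: (178 - 126)·13 = 676.

676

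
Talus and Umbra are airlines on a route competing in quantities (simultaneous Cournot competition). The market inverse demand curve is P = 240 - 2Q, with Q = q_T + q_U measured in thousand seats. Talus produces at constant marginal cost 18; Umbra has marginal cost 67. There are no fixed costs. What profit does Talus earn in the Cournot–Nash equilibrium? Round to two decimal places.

Talus's profit: π_T = (240 - 2Q)q_T - (18q_T). Setting ∂π_T/∂q_T = 0: 222 - 4q_T - 2(q_U) = 0.
Umbra's first-order condition: 173 - 4q_U - 2(q_T) = 0.
Rearranging gives the reaction functions q_T = (222 - 2q_U)/4 and q_U = (173 - 2q_T)/4.
Substituting one into the other gives q_T = 271/6 and q_U = 62/3.
Price P = 240 - 2·(395/6) = 325/3.
Talus's profit: (325/3 - 18)·(271/6) = 4080.0556.

4080.06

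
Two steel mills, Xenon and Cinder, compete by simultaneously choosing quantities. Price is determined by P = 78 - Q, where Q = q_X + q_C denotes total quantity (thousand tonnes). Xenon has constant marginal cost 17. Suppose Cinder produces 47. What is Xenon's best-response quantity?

7

With the rival's output fixed at 47, Xenon's profit is π_X = (78 - 47 - q_X)q_X - (17q_X) = (31 - q_X)q_X - (17q_X).
∂π_X/∂q_X = 14 - 2q_X = 0, so q_X = 7.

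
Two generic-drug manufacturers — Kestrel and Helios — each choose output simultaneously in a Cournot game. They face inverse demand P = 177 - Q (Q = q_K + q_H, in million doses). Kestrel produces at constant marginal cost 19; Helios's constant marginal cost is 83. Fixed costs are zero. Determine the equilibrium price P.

93

Kestrel's profit: π_K = (177 - Q)q_K - (19q_K). Setting ∂π_K/∂q_K = 0: 158 - 2q_K - (q_H) = 0.
Helios's first-order condition: 94 - 2q_H - (q_K) = 0.
So q_K = (158 - q_H)/2 and q_H = (94 - q_K)/2.
Solving the pair: q_K = 74, q_H = 10.
Total output Q = 84, so price P = 177 - 84 = 93.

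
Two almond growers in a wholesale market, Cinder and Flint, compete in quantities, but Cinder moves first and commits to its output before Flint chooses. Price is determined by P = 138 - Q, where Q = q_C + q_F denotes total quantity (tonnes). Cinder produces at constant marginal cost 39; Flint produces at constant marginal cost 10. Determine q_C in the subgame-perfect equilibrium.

35

Solve by backward induction. Given q_C, the follower Flint maximises π_F = (138 - q_C - q_F)q_F - 10q_F.
Setting the follower's marginal profit to zero, 128 - q_C - 2q_F = 0, i.e. q_F = (128 - q_C)/2.
Cinder substitutes q_F(q_C) into its own profit: π_C = q_C(138 - q_C - (128 - q_C)/2) - 39q_C = (74 - (1/2)q_C)q_C - 39q_C.
The leader's first-order condition 35 - q_C = 0 yields q_C = 35.
Then q_F = (128 - 35)/2 = 93/2.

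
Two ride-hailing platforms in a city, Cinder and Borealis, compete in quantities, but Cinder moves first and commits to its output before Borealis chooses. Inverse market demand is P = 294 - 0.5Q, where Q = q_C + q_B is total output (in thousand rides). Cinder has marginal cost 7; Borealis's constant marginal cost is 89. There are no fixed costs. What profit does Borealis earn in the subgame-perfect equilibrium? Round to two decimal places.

210.13

Solve by backward induction. Given q_C, the follower Borealis maximises π_B = (294 - (1/2)q_C - (1/2)q_B)q_B - 89q_B.
Setting the follower's marginal profit to zero, 205 - (1/2)q_C - q_B = 0, i.e. q_B = (205 - (1/2)q_C).
The leader anticipates this reaction. Substituting into P = 294 - 0.5Q gives P = 383/2 - (1/4)q_C, so π_C = (383/2 - (1/4)q_C)q_C - 7q_C.
Maximising: ∂π_C/∂q_C = 369/2 - (1/2)q_C = 0, giving q_C = 369.
Then q_B = (205 - (1/2)·369) = 41/2.
Price P = 294 - (1/2)·(779/2) = 397/4.
Borealis's profit: (397/4 - 89)·(41/2) = 1681/8.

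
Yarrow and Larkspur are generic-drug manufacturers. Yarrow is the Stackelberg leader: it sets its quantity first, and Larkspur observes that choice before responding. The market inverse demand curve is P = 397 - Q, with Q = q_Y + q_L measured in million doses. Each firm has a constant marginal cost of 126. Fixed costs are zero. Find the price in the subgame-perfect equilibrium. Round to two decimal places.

193.75

The follower Larkspur best-responds to any q_Y: π_L = (397 - Q)q_L - 126q_L.
Setting the follower's marginal profit to zero, 271 - q_Y - 2q_L = 0, i.e. q_L = (271 - q_Y)/2.
Yarrow substitutes q_L(q_Y) into its own profit: π_Y = q_Y(397 - q_Y - (271 - q_Y)/2) - 126q_Y = (523/2 - (1/2)q_Y)q_Y - 126q_Y.
Maximising: ∂π_Y/∂q_Y = 271/2 - q_Y = 0, giving q_Y = 271/2.
Then q_L = (271 - 271/2)/2 = 271/4.
Total output Q = 813/4, so price P = 397 - 813/4 = 775/4.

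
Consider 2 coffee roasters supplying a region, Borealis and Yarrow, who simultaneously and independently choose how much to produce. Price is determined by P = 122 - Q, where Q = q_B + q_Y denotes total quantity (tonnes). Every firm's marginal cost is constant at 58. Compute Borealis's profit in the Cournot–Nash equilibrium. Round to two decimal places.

455.11

A representative firm's profit is π_i = q_i(122 - Q) - 58q_i.
First-order condition (treating rivals' output as given): 64 - 2q_i - q_j = 0.
By symmetry each firm produces the same amount; substituting q_j = q_i yields q_i = 64/3.
Price P = 122 - 128/3 = 238/3.
Borealis's profit: (238/3 - 58)·(64/3) = 455.1111.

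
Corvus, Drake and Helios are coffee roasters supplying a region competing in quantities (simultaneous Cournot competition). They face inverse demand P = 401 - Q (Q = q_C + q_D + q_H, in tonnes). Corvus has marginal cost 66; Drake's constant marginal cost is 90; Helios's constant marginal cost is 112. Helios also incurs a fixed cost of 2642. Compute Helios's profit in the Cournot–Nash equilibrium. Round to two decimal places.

Corvus's profit: π_C = (401 - Q)q_C - (66q_C). Setting ∂π_C/∂q_C = 0: 335 - 2q_C - (q_D + q_H) = 0.
Drake's profit: π_D = (401 - Q)q_D - (90q_D). Setting ∂π_D/∂q_D = 0: 311 - 2q_D - (q_C + q_H) = 0.
Helios's first-order condition: 289 - 2q_H - (q_C + q_D) = 0.
Adding the 3 conditions: 935 − 2Q − 2Q = 0, i.e. Q = 935/4.
Back-substituting: q_C = (335 − 935/4) = 405/4, q_D = (311 − 935/4) = 309/4, q_H = (289 − 935/4) = 221/4.
Price P = 401 - 935/4 = 669/4.
Helios's profit: (669/4 - 112)·(221/4) - 2642 = 410.5625.

410.56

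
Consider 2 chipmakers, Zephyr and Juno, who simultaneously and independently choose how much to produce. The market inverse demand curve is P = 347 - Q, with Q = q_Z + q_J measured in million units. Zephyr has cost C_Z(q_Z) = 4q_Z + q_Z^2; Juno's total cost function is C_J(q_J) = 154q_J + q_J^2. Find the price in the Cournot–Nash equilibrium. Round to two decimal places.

Zephyr's profit: π_Z = (347 - Q)q_Z - (4q_Z + q_Z²). Setting ∂π_Z/∂q_Z = 0: 343 - 4q_Z - (q_J) = 0.
Juno's first-order condition: 193 - 4q_J - (q_Z) = 0.
Rearranging gives the reaction functions q_Z = (343 - q_J)/4 and q_J = (193 - q_Z)/4.
Substituting one into the other gives q_Z = 393/5 and q_J = 143/5.
Total output Q = 536/5, so price P = 347 - 536/5 = 1199/5.

239.80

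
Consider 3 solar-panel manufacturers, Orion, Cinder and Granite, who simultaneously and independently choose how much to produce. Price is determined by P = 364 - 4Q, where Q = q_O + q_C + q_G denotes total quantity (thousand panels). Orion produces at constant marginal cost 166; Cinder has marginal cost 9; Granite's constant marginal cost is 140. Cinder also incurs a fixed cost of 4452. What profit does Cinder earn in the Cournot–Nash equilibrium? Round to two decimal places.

Orion's profit: π_O = (364 - 4Q)q_O - (166q_O). Setting ∂π_O/∂q_O = 0: 198 - 8q_O - 4(q_C + q_G) = 0.
Cinder's first-order condition: 355 - 8q_C - 4(q_O + q_G) = 0.
Granite's first-order condition: 224 - 8q_G - 4(q_O + q_C) = 0.
Adding the 3 conditions: 777 − 8Q − 8Q = 0, i.e. Q = 777/16.
Back-substituting: q_O = (198 − 777/4)/4 = 15/16, q_C = (355 − 777/4)/4 = 643/16, q_G = (224 − 777/4)/4 = 119/16.
Price P = 364 - 4·(777/16) = 679/4.
Cinder's profit: (679/4 - 9)·(643/16) - 4452 = 2008.1406.

2008.14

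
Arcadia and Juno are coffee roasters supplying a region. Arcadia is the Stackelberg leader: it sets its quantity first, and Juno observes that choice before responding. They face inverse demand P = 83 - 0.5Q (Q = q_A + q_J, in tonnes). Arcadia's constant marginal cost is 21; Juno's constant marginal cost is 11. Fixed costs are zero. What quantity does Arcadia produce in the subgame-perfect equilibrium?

Solve by backward induction. Given q_A, the follower Juno maximises π_J = (83 - (1/2)q_A - (1/2)q_J)q_J - 11q_J.
∂π_J/∂q_J = 72 - (1/2)q_A - q_J = 0 gives the reaction function q_J = (72 - (1/2)q_A).
The leader anticipates this reaction. Substituting into P = 83 - 0.5Q gives P = 47 - (1/4)q_A, so π_A = (47 - (1/4)q_A)q_A - 21q_A.
The leader's first-order condition 26 - (1/2)q_A = 0 yields q_A = 52.
Then q_J = (72 - (1/2)·52) = 46.

52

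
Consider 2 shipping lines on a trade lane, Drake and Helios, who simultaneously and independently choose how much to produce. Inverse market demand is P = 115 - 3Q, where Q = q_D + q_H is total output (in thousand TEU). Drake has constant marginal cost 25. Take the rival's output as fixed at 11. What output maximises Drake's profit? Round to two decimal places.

9.50

With the rival's output fixed at 11, Drake's profit is π_D = (115 - 3·11 - 3q_D)q_D - (25q_D) = (82 - 3q_D)q_D - (25q_D).
∂π_D/∂q_D = 57 - 6q_D = 0, so q_D = 19/2.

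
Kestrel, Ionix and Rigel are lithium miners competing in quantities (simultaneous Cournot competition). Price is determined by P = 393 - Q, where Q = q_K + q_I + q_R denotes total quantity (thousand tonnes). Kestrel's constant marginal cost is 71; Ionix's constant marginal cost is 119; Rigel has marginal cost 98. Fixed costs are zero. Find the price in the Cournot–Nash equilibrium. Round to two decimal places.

170.25

Kestrel's profit: π_K = (393 - Q)q_K - (71q_K). Setting ∂π_K/∂q_K = 0: 322 - 2q_K - (q_I + q_R) = 0.
Ionix's first-order condition: 274 - 2q_I - (q_K + q_R) = 0.
Rigel's first-order condition: 295 - 2q_R - (q_K + q_I) = 0.
Adding the 3 first-order conditions: 891 − 4Q = 0, so Q = 891/4.
Back-substituting: q_K = (322 − 891/4) = 397/4, q_I = (274 − 891/4) = 205/4, q_R = (295 − 891/4) = 289/4.
Total output Q = 891/4, so price P = 393 - 891/4 = 681/4.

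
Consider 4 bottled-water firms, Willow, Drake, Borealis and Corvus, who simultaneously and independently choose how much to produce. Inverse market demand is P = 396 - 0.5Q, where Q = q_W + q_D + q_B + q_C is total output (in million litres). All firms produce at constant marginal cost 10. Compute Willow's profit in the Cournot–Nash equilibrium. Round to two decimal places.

A representative firm's profit is π_i = q_i(396 - 0.5Q) - 10q_i.
First-order condition (treating rivals' output as given): 386 - q_i - (1/2)·Σ_{j≠i} q_j = 0.
By symmetry each firm produces the same amount; substituting Σ_{j≠i} q_j = 3q_i yields q_i = 386/(5/2) = 772/5.
Price P = 396 - (1/2)·617.6000 = 436/5.
Willow's profit: (436/5 - 10)·(772/5) = 11919.6800.

11919.68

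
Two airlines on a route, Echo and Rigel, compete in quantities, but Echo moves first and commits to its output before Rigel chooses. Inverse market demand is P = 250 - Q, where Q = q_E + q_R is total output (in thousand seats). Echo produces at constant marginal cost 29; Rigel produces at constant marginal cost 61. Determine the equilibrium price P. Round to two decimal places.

The follower Rigel best-responds to any q_E: π_R = (250 - Q)q_R - 61q_R.
Setting the follower's marginal profit to zero, 189 - q_E - 2q_R = 0, i.e. q_R = (189 - q_E)/2.
The leader anticipates this reaction. Substituting into P = 250 - Q gives P = 311/2 - (1/2)q_E, so π_E = (311/2 - (1/2)q_E)q_E - 29q_E.
Maximising: ∂π_E/∂q_E = 253/2 - q_E = 0, giving q_E = 253/2.
Then q_R = (189 - 253/2)/2 = 125/4.
Total output Q = 631/4, so price P = 250 - 631/4 = 369/4.

92.25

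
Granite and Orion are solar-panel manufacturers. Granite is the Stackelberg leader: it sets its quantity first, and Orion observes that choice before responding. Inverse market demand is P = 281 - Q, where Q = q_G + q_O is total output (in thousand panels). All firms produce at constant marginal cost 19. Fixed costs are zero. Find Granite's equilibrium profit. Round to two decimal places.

Solve by backward induction. Given q_G, the follower Orion maximises π_O = (281 - q_G - q_O)q_O - 19q_O.
Setting the follower's marginal profit to zero, 262 - q_G - 2q_O = 0, i.e. q_O = (262 - q_G)/2.
Granite substitutes q_O(q_G) into its own profit: π_G = q_G(281 - q_G - (262 - q_G)/2) - 19q_G = (150 - (1/2)q_G)q_G - 19q_G.
Leader FOC: 131 - q_G = 0, so q_G = 131.
Then q_O = (262 - 131)/2 = 131/2.
Price P = 281 - 393/2 = 169/2.
Granite's profit: (169/2 - 19)·131 = 8580.5000.

8580.50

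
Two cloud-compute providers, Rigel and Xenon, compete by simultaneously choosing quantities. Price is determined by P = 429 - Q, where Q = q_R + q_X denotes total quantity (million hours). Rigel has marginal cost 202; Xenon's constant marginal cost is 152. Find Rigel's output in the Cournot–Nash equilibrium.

59

Rigel's profit: π_R = (429 - Q)q_R - (202q_R). Setting ∂π_R/∂q_R = 0: 227 - 2q_R - (q_X) = 0.
Xenon's profit: π_X = (429 - Q)q_X - (152q_X). Setting ∂π_X/∂q_X = 0: 277 - 2q_X - (q_R) = 0.
Best responses: q_R = (227 - q_X)/2, q_X = (277 - q_R)/2.
Substituting one into the other gives q_R = 59 and q_X = 109.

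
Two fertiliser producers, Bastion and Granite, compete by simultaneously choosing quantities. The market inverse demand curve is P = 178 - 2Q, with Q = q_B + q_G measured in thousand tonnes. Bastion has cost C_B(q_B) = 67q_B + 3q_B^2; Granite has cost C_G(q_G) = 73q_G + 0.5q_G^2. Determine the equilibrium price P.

127

Bastion's profit: π_B = (178 - 2Q)q_B - (67q_B + 3q_B²). Setting ∂π_B/∂q_B = 0: 111 - 10q_B - 2(q_G) = 0.
Granite's profit: π_G = (178 - 2Q)q_G - (73q_G + (1/2)q_G²). Setting ∂π_G/∂q_G = 0: 105 - 5q_G - 2(q_B) = 0.
So q_B = (111 - 2q_G)/10 and q_G = (105 - 2q_B)/5.
Solving the pair: q_B = 15/2, q_G = 18.
Total output Q = 51/2, so price P = 178 - 2·(51/2) = 127.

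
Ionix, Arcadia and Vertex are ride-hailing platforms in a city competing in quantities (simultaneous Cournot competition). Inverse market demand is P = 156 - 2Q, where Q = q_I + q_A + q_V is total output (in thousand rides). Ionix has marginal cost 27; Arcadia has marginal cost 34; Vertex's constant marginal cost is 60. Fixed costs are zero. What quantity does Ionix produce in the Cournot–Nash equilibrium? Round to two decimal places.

Ionix's profit: π_I = (156 - 2Q)q_I - (27q_I). Setting ∂π_I/∂q_I = 0: 129 - 4q_I - 2(q_A + q_V) = 0.
Arcadia's first-order condition: 122 - 4q_A - 2(q_I + q_V) = 0.
Vertex's profit: π_V = (156 - 2Q)q_V - (60q_V). Setting ∂π_V/∂q_V = 0: 96 - 4q_V - 2(q_I + q_A) = 0.
Adding the 3 conditions: 347 − 4Q − 4Q = 0, i.e. Q = 347/8.
Back-substituting: q_I = (129 − 347/4)/2 = 169/8, q_A = (122 − 347/4)/2 = 141/8, q_V = (96 − 347/4)/2 = 37/8.

21.13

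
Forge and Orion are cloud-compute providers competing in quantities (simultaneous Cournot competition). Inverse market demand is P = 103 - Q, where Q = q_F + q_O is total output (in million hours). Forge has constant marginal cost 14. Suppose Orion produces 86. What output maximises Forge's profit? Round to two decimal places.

With the rival's output fixed at 86, Forge's profit is π_F = (103 - 86 - q_F)q_F - (14q_F) = (17 - q_F)q_F - (14q_F).
∂π_F/∂q_F = 3 - 2q_F = 0, so q_F = 3/2.

1.50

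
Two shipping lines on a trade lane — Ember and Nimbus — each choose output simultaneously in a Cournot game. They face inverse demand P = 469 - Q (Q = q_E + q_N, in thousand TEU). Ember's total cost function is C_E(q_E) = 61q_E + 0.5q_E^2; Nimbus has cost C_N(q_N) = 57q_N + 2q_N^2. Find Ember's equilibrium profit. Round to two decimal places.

21515.38

Ember's profit: π_E = (469 - Q)q_E - (61q_E + (1/2)q_E²). Setting ∂π_E/∂q_E = 0: 408 - 3q_E - (q_N) = 0.
Nimbus's profit: π_N = (469 - Q)q_N - (57q_N + 2q_N²). Setting ∂π_N/∂q_N = 0: 412 - 6q_N - (q_E) = 0.
Rearranging gives the reaction functions q_E = (408 - q_N)/3 and q_N = (412 - q_E)/6.
Solving the pair: q_E = 119.7647, q_N = 828/17.
Price P = 469 - 168.4706 = 300.5294.
Ember's profit: 300.5294·119.7647 - 61·119.7647 - (1/2)·119.7647² = 21515.3772.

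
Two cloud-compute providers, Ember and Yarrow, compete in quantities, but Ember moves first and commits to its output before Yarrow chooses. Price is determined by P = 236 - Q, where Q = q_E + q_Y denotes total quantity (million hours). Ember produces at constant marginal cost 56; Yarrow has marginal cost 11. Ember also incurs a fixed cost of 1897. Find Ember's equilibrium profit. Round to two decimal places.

Solve by backward induction. Given q_E, the follower Yarrow maximises π_Y = (236 - q_E - q_Y)q_Y - 11q_Y.
Follower FOC: 225 - q_E - 2q_Y = 0, so q_Y(q_E) = (225 - q_E)/2.
The leader anticipates this reaction. Substituting into P = 236 - Q gives P = 247/2 - (1/2)q_E, so π_E = (247/2 - (1/2)q_E)q_E - 56q_E.
Maximising: ∂π_E/∂q_E = 135/2 - q_E = 0, giving q_E = 135/2.
Then q_Y = (225 - 135/2)/2 = 315/4.
Price P = 236 - 585/4 = 359/4.
Ember's profit: (359/4 - 56)·(135/2) - 1897 = 381.1250.

381.13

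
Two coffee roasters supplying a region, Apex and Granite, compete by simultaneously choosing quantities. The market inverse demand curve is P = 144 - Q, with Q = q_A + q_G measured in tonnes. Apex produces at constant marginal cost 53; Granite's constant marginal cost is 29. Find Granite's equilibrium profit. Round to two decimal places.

2146.78

Apex's profit: π_A = (144 - Q)q_A - (53q_A). Setting ∂π_A/∂q_A = 0: 91 - 2q_A - (q_G) = 0.
Granite's first-order condition: 115 - 2q_G - (q_A) = 0.
So q_A = (91 - q_G)/2 and q_G = (115 - q_A)/2.
Solving the pair: q_A = 67/3, q_G = 139/3.
Price P = 144 - 206/3 = 226/3.
Granite's profit: (226/3 - 29)·(139/3) = 2146.7778.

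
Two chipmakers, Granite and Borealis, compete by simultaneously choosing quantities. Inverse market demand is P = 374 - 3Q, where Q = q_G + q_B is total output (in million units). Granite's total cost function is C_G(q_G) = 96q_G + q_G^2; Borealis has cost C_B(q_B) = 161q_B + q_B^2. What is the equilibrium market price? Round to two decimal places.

240.09

Granite's profit: π_G = (374 - 3Q)q_G - (96q_G + q_G²). Setting ∂π_G/∂q_G = 0: 278 - 8q_G - 3(q_B) = 0.
Borealis's first-order condition: 213 - 8q_B - 3(q_G) = 0.
Best responses: q_G = (278 - 3q_B)/8, q_B = (213 - 3q_G)/8.
Substituting one into the other gives q_G = 317/11 and q_B = 174/11.
Total output Q = 491/11, so price P = 374 - 3·(491/11) = 240.0909.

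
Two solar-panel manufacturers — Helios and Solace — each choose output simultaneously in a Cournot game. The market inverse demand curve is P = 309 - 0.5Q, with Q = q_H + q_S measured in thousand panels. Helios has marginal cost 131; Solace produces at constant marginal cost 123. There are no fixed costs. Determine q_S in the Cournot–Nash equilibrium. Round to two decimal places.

129.33

Helios's profit: π_H = (309 - 0.5Q)q_H - (131q_H). Setting ∂π_H/∂q_H = 0: 178 - q_H - (1/2)(q_S) = 0.
Solace's profit: π_S = (309 - 0.5Q)q_S - (123q_S). Setting ∂π_S/∂q_S = 0: 186 - q_S - (1/2)(q_H) = 0.
Rearranging gives the reaction functions q_H = (178 - (1/2)q_S) and q_S = (186 - (1/2)q_H).
Substituting one into the other gives q_H = 340/3 and q_S = 388/3.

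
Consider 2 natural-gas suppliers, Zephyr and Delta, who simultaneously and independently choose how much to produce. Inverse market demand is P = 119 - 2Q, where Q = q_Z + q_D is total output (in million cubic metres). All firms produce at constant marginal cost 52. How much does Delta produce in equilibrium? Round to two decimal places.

11.17

Each firm earns π_i = (119 - 2Q)q_i - 52q_i.
Setting ∂π_i/∂q_i = 0 with rivals' quantities fixed: 67 - 4q_i - 2q_j = 0.
By symmetry each firm produces the same amount; substituting q_j = q_i yields q_i = 67/6.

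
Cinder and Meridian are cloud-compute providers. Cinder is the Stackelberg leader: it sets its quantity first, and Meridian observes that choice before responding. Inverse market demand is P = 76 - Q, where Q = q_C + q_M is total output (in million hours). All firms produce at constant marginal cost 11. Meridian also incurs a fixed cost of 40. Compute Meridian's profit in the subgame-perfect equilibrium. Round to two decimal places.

Solve by backward induction. Given q_C, the follower Meridian maximises π_M = (76 - q_C - q_M)q_M - 11q_M.
∂π_M/∂q_M = 65 - q_C - 2q_M = 0 gives the reaction function q_M = (65 - q_C)/2.
Cinder substitutes q_M(q_C) into its own profit: π_C = q_C(76 - q_C - (65 - q_C)/2) - 11q_C = (87/2 - (1/2)q_C)q_C - 11q_C.
Leader FOC: 65/2 - q_C = 0, so q_C = 65/2.
Then q_M = (65 - 65/2)/2 = 65/4.
Price P = 76 - 195/4 = 109/4.
Meridian's profit: (109/4 - 11)·(65/4) - 40 = 224.0625.

224.06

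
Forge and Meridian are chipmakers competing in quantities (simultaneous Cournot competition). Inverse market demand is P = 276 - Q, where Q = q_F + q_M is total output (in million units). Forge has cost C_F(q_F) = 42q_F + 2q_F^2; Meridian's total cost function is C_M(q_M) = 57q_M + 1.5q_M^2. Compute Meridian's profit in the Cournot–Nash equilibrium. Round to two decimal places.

Forge's profit: π_F = (276 - Q)q_F - (42q_F + 2q_F²). Setting ∂π_F/∂q_F = 0: 234 - 6q_F - (q_M) = 0.
Meridian's profit: π_M = (276 - Q)q_M - (57q_M + (3/2)q_M²). Setting ∂π_M/∂q_M = 0: 219 - 5q_M - (q_F) = 0.
So q_F = (234 - q_M)/6 and q_M = (219 - q_F)/5.
Substituting one into the other gives q_F = 951/29 and q_M = 1080/29.
Price P = 276 - 70.0345 = 205.9655.
Meridian's profit: 205.9655·(1080/29) - 57·(1080/29) - (3/2)(1080/29)² = 3467.3008.

3467.30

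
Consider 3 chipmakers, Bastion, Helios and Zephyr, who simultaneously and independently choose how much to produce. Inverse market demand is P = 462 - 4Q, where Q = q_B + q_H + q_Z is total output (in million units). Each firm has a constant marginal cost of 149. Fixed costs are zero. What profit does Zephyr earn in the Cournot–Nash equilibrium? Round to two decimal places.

A representative firm's profit is π_i = q_i(462 - 4Q) - 149q_i.
First-order condition (treating rivals' output as given): 313 - 8q_i - 4·Σ_{j≠i} q_j = 0.
By symmetry each firm produces the same amount; substituting Σ_{j≠i} q_j = 2q_i yields q_i = 313/16.
Price P = 462 - 4·(939/16) = 909/4.
Zephyr's profit: (909/4 - 149)·(313/16) = 1530.7656.

1530.77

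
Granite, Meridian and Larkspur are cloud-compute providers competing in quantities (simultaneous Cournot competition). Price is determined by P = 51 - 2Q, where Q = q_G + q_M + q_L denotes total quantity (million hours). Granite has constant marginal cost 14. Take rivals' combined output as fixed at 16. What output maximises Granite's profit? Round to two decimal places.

1.25

With rivals' combined output fixed at 16, Granite's profit is π_G = (51 - 2·16 - 2q_G)q_G - (14q_G) = (19 - 2q_G)q_G - (14q_G).
∂π_G/∂q_G = 5 - 4q_G = 0, so q_G = 5/4.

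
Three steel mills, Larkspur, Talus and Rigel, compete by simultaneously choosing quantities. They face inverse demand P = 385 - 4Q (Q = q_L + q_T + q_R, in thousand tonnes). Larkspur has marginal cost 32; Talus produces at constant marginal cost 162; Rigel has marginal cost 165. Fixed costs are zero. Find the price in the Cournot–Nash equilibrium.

Larkspur's profit: π_L = (385 - 4Q)q_L - (32q_L). Setting ∂π_L/∂q_L = 0: 353 - 8q_L - 4(q_T + q_R) = 0.
Talus's profit: π_T = (385 - 4Q)q_T - (162q_T). Setting ∂π_T/∂q_T = 0: 223 - 8q_T - 4(q_L + q_R) = 0.
Rigel's first-order condition: 220 - 8q_R - 4(q_L + q_T) = 0.
Adding the 3 first-order conditions: 796 − 16Q = 0, so Q = 199/4.
Back-substituting: q_L = (353 − 199)/4 = 77/2, q_T = (223 − 199)/4 = 6, q_R = (220 − 199)/4 = 21/4.
Total output Q = 199/4, so price P = 385 - 4·(199/4) = 186.

186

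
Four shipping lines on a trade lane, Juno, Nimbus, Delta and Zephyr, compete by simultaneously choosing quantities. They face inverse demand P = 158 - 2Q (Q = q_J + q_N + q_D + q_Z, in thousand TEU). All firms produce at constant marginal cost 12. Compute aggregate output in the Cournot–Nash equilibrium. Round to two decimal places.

A representative firm's profit is π_i = q_i(158 - 2Q) - 12q_i.
Setting ∂π_i/∂q_i = 0 with rivals' quantities fixed: 146 - 4q_i - 2·Σ_{j≠i} q_j = 0.
By symmetry each firm produces the same amount; substituting Σ_{j≠i} q_j = 3q_i yields q_i = 146/10 = 73/5.
Total output Q = 73/5 + 73/5 + 73/5 + 73/5 = 292/5.

58.40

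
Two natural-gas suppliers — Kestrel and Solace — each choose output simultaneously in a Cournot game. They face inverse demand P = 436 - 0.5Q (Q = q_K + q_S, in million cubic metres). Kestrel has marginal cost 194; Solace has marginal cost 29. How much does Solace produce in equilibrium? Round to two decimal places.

381.33

Kestrel's profit: π_K = (436 - 0.5Q)q_K - (194q_K). Setting ∂π_K/∂q_K = 0: 242 - q_K - (1/2)(q_S) = 0.
Solace's first-order condition: 407 - q_S - (1/2)(q_K) = 0.
Best responses: q_K = (242 - (1/2)q_S), q_S = (407 - (1/2)q_K).
Solving the pair: q_K = 154/3, q_S = 1144/3.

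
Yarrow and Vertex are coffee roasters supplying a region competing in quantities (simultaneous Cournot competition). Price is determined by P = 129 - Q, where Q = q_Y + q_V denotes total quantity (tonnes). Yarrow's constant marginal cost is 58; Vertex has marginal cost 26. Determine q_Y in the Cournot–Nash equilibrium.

13

Yarrow's profit: π_Y = (129 - Q)q_Y - (58q_Y). Setting ∂π_Y/∂q_Y = 0: 71 - 2q_Y - (q_V) = 0.
Vertex's profit: π_V = (129 - Q)q_V - (26q_V). Setting ∂π_V/∂q_V = 0: 103 - 2q_V - (q_Y) = 0.
Best responses: q_Y = (71 - q_V)/2, q_V = (103 - q_Y)/2.
Solving the pair: q_Y = 13, q_V = 45.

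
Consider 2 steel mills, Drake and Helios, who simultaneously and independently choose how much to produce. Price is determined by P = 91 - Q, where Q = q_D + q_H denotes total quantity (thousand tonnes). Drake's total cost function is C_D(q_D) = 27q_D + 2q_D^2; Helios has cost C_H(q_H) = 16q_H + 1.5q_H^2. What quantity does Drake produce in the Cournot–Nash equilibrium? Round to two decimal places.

8.45

Drake's profit: π_D = (91 - Q)q_D - (27q_D + 2q_D²). Setting ∂π_D/∂q_D = 0: 64 - 6q_D - (q_H) = 0.
Helios's first-order condition: 75 - 5q_H - (q_D) = 0.
Best responses: q_D = (64 - q_H)/6, q_H = (75 - q_D)/5.
Solving the pair: q_D = 245/29, q_H = 386/29.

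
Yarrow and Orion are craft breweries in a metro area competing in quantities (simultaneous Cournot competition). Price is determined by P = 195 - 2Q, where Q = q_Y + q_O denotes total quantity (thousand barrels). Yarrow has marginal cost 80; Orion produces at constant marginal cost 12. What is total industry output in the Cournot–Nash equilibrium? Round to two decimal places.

Yarrow's profit: π_Y = (195 - 2Q)q_Y - (80q_Y). Setting ∂π_Y/∂q_Y = 0: 115 - 4q_Y - 2(q_O) = 0.
Orion's first-order condition: 183 - 4q_O - 2(q_Y) = 0.
Rearranging gives the reaction functions q_Y = (115 - 2q_O)/4 and q_O = (183 - 2q_Y)/4.
Solving the pair: q_Y = 47/6, q_O = 251/6.
Total output Q = 47/6 + 251/6 = 149/3.

49.67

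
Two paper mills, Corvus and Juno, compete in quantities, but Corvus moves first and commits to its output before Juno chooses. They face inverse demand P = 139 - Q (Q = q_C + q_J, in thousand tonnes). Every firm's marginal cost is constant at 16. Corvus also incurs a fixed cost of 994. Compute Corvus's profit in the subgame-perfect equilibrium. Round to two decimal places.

The follower Juno best-responds to any q_C: π_J = (139 - Q)q_J - 16q_J.
Follower FOC: 123 - q_C - 2q_J = 0, so q_J(q_C) = (123 - q_C)/2.
Corvus substitutes q_J(q_C) into its own profit: π_C = q_C(139 - q_C - (123 - q_C)/2) - 16q_C = (155/2 - (1/2)q_C)q_C - 16q_C.
Leader FOC: 123/2 - q_C = 0, so q_C = 123/2.
Then q_J = (123 - 123/2)/2 = 123/4.
Price P = 139 - 369/4 = 187/4.
Corvus's profit: (187/4 - 16)·(123/2) - 994 = 897.1250.

897.13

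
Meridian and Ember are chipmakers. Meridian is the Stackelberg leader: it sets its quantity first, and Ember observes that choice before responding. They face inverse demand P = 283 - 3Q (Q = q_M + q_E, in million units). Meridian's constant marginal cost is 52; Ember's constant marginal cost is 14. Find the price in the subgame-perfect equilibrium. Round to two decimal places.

The follower Ember best-responds to any q_M: π_E = (283 - 3Q)q_E - 14q_E.
Setting the follower's marginal profit to zero, 269 - 3q_M - 6q_E = 0, i.e. q_E = (269 - 3q_M)/6.
The leader anticipates this reaction. Substituting into P = 283 - 3Q gives P = 297/2 - (3/2)q_M, so π_M = (297/2 - (3/2)q_M)q_M - 52q_M.
The leader's first-order condition 193/2 - 3q_M = 0 yields q_M = 193/6.
Then q_E = (269 - 3·(193/6))/6 = 115/4.
Total output Q = 731/12, so price P = 283 - 3·(731/12) = 401/4.

100.25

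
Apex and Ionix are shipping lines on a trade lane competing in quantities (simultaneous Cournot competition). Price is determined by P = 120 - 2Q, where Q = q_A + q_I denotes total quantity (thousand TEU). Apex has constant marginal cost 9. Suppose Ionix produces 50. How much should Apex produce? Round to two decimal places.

With the rival's output fixed at 50, Apex's profit is π_A = (120 - 2·50 - 2q_A)q_A - (9q_A) = (20 - 2q_A)q_A - (9q_A).
∂π_A/∂q_A = 11 - 4q_A = 0, so q_A = 11/4.

2.75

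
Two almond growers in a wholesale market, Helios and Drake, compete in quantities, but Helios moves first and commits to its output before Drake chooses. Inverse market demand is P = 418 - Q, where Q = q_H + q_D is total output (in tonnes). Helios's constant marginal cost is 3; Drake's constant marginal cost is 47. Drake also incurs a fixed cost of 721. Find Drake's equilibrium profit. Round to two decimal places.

Solve by backward induction. Given q_H, the follower Drake maximises π_D = (418 - q_H - q_D)q_D - 47q_D.
∂π_D/∂q_D = 371 - q_H - 2q_D = 0 gives the reaction function q_D = (371 - q_H)/2.
Helios substitutes q_D(q_H) into its own profit: π_H = q_H(418 - q_H - (371 - q_H)/2) - 3q_H = (465/2 - (1/2)q_H)q_H - 3q_H.
Maximising: ∂π_H/∂q_H = 459/2 - q_H = 0, giving q_H = 459/2.
Then q_D = (371 - 459/2)/2 = 283/4.
Price P = 418 - 1201/4 = 471/4.
Drake's profit: (471/4 - 47)·(283/4) - 721 = 4284.5625.

4284.56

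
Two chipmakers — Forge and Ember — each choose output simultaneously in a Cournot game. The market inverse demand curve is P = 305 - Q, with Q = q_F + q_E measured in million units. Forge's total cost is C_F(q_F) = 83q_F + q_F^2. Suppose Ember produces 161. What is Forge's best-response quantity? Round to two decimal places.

With the rival's output fixed at 161, Forge's profit is π_F = (305 - 161 - q_F)q_F - (83q_F + q_F²) = (144 - q_F)q_F - (83q_F + q_F²).
∂π_F/∂q_F = 61 - 4q_F = 0, so q_F = 61/4.

15.25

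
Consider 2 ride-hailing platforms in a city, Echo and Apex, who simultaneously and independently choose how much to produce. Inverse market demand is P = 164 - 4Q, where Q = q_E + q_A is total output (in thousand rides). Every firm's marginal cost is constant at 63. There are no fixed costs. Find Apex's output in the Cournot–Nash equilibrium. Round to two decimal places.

A representative firm's profit is π_i = q_i(164 - 4Q) - 63q_i.
Setting ∂π_i/∂q_i = 0 with rivals' quantities fixed: 101 - 8q_i - 4q_j = 0.
With identical firms every q_j equals q_i, so q_j = q_i and 101 = 12q_i, giving q_i = 101/12.

8.42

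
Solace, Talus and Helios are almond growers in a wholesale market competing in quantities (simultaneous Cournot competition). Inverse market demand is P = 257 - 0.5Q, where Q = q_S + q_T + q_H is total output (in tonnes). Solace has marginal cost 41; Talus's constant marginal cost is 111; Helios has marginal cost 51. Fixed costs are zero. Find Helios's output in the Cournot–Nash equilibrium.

Solace's profit: π_S = (257 - 0.5Q)q_S - (41q_S). Setting ∂π_S/∂q_S = 0: 216 - q_S - (1/2)(q_T + q_H) = 0.
Talus's profit: π_T = (257 - 0.5Q)q_T - (111q_T). Setting ∂π_T/∂q_T = 0: 146 - q_T - (1/2)(q_S + q_H) = 0.
Helios's profit: π_H = (257 - 0.5Q)q_H - (51q_H). Setting ∂π_H/∂q_H = 0: 206 - q_H - (1/2)(q_S + q_T) = 0.
Adding the 3 conditions: 568 − Q − Q = 0, i.e. Q = 284.
Back-substituting: q_S = (216 − 142)/(1/2) = 148, q_T = (146 − 142)/(1/2) = 8, q_H = (206 − 142)/(1/2) = 128.

128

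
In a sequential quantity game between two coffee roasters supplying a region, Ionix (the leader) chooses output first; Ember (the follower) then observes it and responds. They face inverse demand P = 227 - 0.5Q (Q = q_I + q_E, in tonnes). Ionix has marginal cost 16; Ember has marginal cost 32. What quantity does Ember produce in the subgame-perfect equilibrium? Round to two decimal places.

Solve by backward induction. Given q_I, the follower Ember maximises π_E = (227 - (1/2)q_I - (1/2)q_E)q_E - 32q_E.
Setting the follower's marginal profit to zero, 195 - (1/2)q_I - q_E = 0, i.e. q_E = (195 - (1/2)q_I).
Ionix substitutes q_E(q_I) into its own profit: π_I = q_I(227 - (1/2)q_I - (195 - (1/2)q_I)/2) - 16q_I = (259/2 - (1/4)q_I)q_I - 16q_I.
Leader FOC: 227/2 - (1/2)q_I = 0, so q_I = 227.
Then q_E = (195 - (1/2)·227) = 163/2.

81.50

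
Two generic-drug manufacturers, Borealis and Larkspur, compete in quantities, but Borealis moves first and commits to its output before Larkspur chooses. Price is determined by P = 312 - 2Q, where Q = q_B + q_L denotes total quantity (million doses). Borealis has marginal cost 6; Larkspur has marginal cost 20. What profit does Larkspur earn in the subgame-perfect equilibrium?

2178

Solve by backward induction. Given q_B, the follower Larkspur maximises π_L = (312 - 2q_B - 2q_L)q_L - 20q_L.
Follower FOC: 292 - 2q_B - 4q_L = 0, so q_L(q_B) = (292 - 2q_B)/4.
Borealis substitutes q_L(q_B) into its own profit: π_B = q_B(312 - 2q_B - (292 - 2q_B)/2) - 6q_B = (166 - q_B)q_B - 6q_B.
Leader FOC: 160 - 2q_B = 0, so q_B = 80.
Then q_L = (292 - 2·80)/4 = 33.
Price P = 312 - 2·113 = 86.
Larkspur's profit: (86 - 20)·33 = 2178.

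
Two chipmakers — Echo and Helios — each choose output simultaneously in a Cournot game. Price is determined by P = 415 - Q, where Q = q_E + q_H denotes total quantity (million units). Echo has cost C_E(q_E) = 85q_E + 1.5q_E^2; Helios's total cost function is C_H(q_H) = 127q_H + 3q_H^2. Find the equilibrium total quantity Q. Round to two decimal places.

Echo's profit: π_E = (415 - Q)q_E - (85q_E + (3/2)q_E²). Setting ∂π_E/∂q_E = 0: 330 - 5q_E - (q_H) = 0.
Helios's profit: π_H = (415 - Q)q_H - (127q_H + 3q_H²). Setting ∂π_H/∂q_H = 0: 288 - 8q_H - (q_E) = 0.
Best responses: q_E = (330 - q_H)/5, q_H = (288 - q_E)/8.
Substituting one into the other gives q_E = 784/13 and q_H = 370/13.
Total output Q = 784/13 + 370/13 = 1154/13.

88.77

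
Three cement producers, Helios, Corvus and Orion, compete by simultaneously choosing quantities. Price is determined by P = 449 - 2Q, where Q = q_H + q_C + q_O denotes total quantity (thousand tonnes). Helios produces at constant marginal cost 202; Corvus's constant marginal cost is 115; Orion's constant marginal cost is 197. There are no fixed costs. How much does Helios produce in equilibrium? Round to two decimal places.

19.38

Helios's profit: π_H = (449 - 2Q)q_H - (202q_H). Setting ∂π_H/∂q_H = 0: 247 - 4q_H - 2(q_C + q_O) = 0.
Corvus's first-order condition: 334 - 4q_C - 2(q_H + q_O) = 0.
Orion's profit: π_O = (449 - 2Q)q_O - (197q_O). Setting ∂π_O/∂q_O = 0: 252 - 4q_O - 2(q_H + q_C) = 0.
Summing all 3 equations gives 833 − 8Q = 0, hence Q = 833/8.
Back-substituting: q_H = (247 − 833/4)/2 = 155/8, q_C = (334 − 833/4)/2 = 503/8, q_O = (252 − 833/4)/2 = 175/8.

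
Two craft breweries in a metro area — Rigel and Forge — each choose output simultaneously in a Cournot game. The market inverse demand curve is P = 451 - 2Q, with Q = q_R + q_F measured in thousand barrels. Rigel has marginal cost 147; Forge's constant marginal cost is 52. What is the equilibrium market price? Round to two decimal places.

216.67

Rigel's profit: π_R = (451 - 2Q)q_R - (147q_R). Setting ∂π_R/∂q_R = 0: 304 - 4q_R - 2(q_F) = 0.
Forge's first-order condition: 399 - 4q_F - 2(q_R) = 0.
So q_R = (304 - 2q_F)/4 and q_F = (399 - 2q_R)/4.
Solving the pair: q_R = 209/6, q_F = 247/3.
Total output Q = 703/6, so price P = 451 - 2·(703/6) = 650/3.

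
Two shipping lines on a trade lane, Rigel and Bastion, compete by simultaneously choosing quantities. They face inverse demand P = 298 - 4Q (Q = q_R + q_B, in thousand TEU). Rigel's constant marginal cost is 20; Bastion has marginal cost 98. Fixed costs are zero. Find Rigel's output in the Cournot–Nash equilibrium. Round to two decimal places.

Rigel's profit: π_R = (298 - 4Q)q_R - (20q_R). Setting ∂π_R/∂q_R = 0: 278 - 8q_R - 4(q_B) = 0.
Bastion's first-order condition: 200 - 8q_B - 4(q_R) = 0.
So q_R = (278 - 4q_B)/8 and q_B = (200 - 4q_R)/8.
Substituting one into the other gives q_R = 89/3 and q_B = 61/6.

29.67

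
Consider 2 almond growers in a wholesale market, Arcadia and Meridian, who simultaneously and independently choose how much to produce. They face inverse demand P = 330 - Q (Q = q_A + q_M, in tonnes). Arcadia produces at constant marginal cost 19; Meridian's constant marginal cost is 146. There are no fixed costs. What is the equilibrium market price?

Arcadia's profit: π_A = (330 - Q)q_A - (19q_A). Setting ∂π_A/∂q_A = 0: 311 - 2q_A - (q_M) = 0.
Meridian's profit: π_M = (330 - Q)q_M - (146q_M). Setting ∂π_M/∂q_M = 0: 184 - 2q_M - (q_A) = 0.
So q_A = (311 - q_M)/2 and q_M = (184 - q_A)/2.
Solving the pair: q_A = 146, q_M = 19.
Total output Q = 165, so price P = 330 - 165 = 165.

165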